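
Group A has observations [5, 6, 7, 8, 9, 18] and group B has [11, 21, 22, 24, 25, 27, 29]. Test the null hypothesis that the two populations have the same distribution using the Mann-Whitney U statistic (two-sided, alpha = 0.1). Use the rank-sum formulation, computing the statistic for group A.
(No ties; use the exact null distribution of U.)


Step 1: Combine and sort all 13 observations; assign midranks.
sorted (value, group): (5,X), (6,X), (7,X), (8,X), (9,X), (11,Y), (18,X), (21,Y), (22,Y), (24,Y), (25,Y), (27,Y), (29,Y)
ranks: 5->1, 6->2, 7->3, 8->4, 9->5, 11->6, 18->7, 21->8, 22->9, 24->10, 25->11, 27->12, 29->13
Step 2: Rank sum for X: R1 = 1 + 2 + 3 + 4 + 5 + 7 = 22.
Step 3: U_X = R1 - n1(n1+1)/2 = 22 - 6*7/2 = 22 - 21 = 1.
       U_Y = n1*n2 - U_X = 42 - 1 = 41.
Step 4: No ties, so the exact null distribution of U (based on enumerating the C(13,6) = 1716 equally likely rank assignments) gives the two-sided p-value.
Step 5: p-value = 0.002331; compare to alpha = 0.1. reject H0.

U_X = 1, p = 0.002331, reject H0 at alpha = 0.1.


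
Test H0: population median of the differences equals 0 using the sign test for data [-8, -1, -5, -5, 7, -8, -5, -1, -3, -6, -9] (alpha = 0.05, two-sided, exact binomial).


Step 1: Discard zero differences. Original n = 11; n_eff = number of nonzero differences = 11.
Nonzero differences (with sign): -8, -1, -5, -5, +7, -8, -5, -1, -3, -6, -9
Step 2: Count signs: positive = 1, negative = 10.
Step 3: Under H0: P(positive) = 0.5, so the number of positives S ~ Bin(11, 0.5).
Step 4: Two-sided exact p-value = sum of Bin(11,0.5) probabilities at or below the observed probability = 0.011719.
Step 5: alpha = 0.05. reject H0.

n_eff = 11, pos = 1, neg = 10, p = 0.011719, reject H0.


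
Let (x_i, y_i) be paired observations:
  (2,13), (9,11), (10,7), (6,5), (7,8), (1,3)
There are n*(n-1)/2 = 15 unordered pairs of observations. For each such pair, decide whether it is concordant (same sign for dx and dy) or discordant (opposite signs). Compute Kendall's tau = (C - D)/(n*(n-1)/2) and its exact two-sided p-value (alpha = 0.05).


Step 1: Enumerate the 15 unordered pairs (i,j) with i<j and classify each by sign(x_j-x_i) * sign(y_j-y_i).
  (1,2):dx=+7,dy=-2->D; (1,3):dx=+8,dy=-6->D; (1,4):dx=+4,dy=-8->D; (1,5):dx=+5,dy=-5->D
  (1,6):dx=-1,dy=-10->C; (2,3):dx=+1,dy=-4->D; (2,4):dx=-3,dy=-6->C; (2,5):dx=-2,dy=-3->C
  (2,6):dx=-8,dy=-8->C; (3,4):dx=-4,dy=-2->C; (3,5):dx=-3,dy=+1->D; (3,6):dx=-9,dy=-4->C
  (4,5):dx=+1,dy=+3->C; (4,6):dx=-5,dy=-2->C; (5,6):dx=-6,dy=-5->C
Step 2: C = 9, D = 6, total pairs = 15.
Step 3: tau = (C - D)/(n(n-1)/2) = (9 - 6)/15 = 0.200000.
Step 4: Exact two-sided p-value (enumerate n! = 720 permutations of y under H0): p = 0.719444.
Step 5: alpha = 0.05. fail to reject H0.

tau_b = 0.2000 (C=9, D=6), p = 0.719444, fail to reject H0.


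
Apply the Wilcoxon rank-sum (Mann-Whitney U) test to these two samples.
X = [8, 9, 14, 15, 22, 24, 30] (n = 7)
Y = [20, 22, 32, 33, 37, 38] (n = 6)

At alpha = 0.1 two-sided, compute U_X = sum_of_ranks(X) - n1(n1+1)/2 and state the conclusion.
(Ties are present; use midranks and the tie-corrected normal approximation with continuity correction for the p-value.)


Step 1: Combine and sort all 13 observations; assign midranks.
sorted (value, group): (8,X), (9,X), (14,X), (15,X), (20,Y), (22,X), (22,Y), (24,X), (30,X), (32,Y), (33,Y), (37,Y), (38,Y)
ranks: 8->1, 9->2, 14->3, 15->4, 20->5, 22->6.5, 22->6.5, 24->8, 30->9, 32->10, 33->11, 37->12, 38->13
Step 2: Rank sum for X: R1 = 1 + 2 + 3 + 4 + 6.5 + 8 + 9 = 33.5.
Step 3: U_X = R1 - n1(n1+1)/2 = 33.5 - 7*8/2 = 33.5 - 28 = 5.5.
       U_Y = n1*n2 - U_X = 42 - 5.5 = 36.5.
Step 4: Ties are present, so use the tie-corrected normal approximation (with continuity correction) for the p-value.
Step 5: p-value = 0.031888; compare to alpha = 0.1. reject H0.

U_X = 5.5, p = 0.031888, reject H0 at alpha = 0.1.


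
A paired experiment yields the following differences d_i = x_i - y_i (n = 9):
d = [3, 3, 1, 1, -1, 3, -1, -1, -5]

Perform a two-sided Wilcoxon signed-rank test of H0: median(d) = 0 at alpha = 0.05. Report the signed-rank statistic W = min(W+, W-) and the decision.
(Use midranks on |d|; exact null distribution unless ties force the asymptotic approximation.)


Step 1: Drop any zero differences (none here) and take |d_i|.
|d| = [3, 3, 1, 1, 1, 3, 1, 1, 5]
Step 2: Midrank |d_i| (ties get averaged ranks).
ranks: |3|->7, |3|->7, |1|->3, |1|->3, |1|->3, |3|->7, |1|->3, |1|->3, |5|->9
Step 3: Attach original signs; sum ranks with positive sign and with negative sign.
W+ = 7 + 7 + 3 + 3 + 7 = 27
W- = 3 + 3 + 3 + 9 = 18
(Check: W+ + W- = 45 should equal n(n+1)/2 = 45.)
Step 4: Test statistic W = min(W+, W-) = 18.
Step 5: Ties in |d|, so use the tie-corrected normal approximation.
        E[W] = n(n+1)/4 = 9*10/4 = 22.5.
        Tie groups: |d|=1 (t=5), |d|=3 (t=3); sum(t^3 - t) = 144.
        Var[W] = n(n+1)(2n+1)/24 - sum(t^3-t)/48 = 1710/24 - 144/48 = 68.25.
        z = (W - E[W]) / sqrt(Var[W]) = (18 - 22.5) / 8.2614 = -0.5447.
        Two-sided p = 2*Phi(z) = 0.585957.
Step 6: alpha = 0.05. fail to reject H0.

W+ = 27, W- = 18, W = min = 18, p = 0.585957, fail to reject H0.


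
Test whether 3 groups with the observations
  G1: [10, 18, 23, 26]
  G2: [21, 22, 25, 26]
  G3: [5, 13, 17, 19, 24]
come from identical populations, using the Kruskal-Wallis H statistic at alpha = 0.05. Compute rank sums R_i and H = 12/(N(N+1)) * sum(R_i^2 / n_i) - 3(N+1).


Step 1: Combine all N = 13 observations and assign midranks.
sorted (value, group, rank): (5,G3,1), (10,G1,2), (13,G3,3), (17,G3,4), (18,G1,5), (19,G3,6), (21,G2,7), (22,G2,8), (23,G1,9), (24,G3,10), (25,G2,11), (26,G1,12.5), (26,G2,12.5)
Step 2: Sum ranks within each group.
R_1 = 28.5 (n_1 = 4)
R_2 = 38.5 (n_2 = 4)
R_3 = 24 (n_3 = 5)
Step 3: H = 12/(N(N+1)) * sum(R_i^2/n_i) - 3(N+1)
     = 12/(13*14) * (28.5^2/4 + 38.5^2/4 + 24^2/5) - 3*14
     = 0.065934 * 688.825 - 42
     = 3.417033.
Step 4: Ties present; correction factor C = 1 - 6/(13^3 - 13) = 0.997253. Corrected H = 3.417033 / 0.997253 = 3.426446.
Step 5: Under H0, H ~ chi^2(2); p-value = 0.180284.
Step 6: alpha = 0.05. fail to reject H0.

H = 3.4264, df = 2, p = 0.180284, fail to reject H0.


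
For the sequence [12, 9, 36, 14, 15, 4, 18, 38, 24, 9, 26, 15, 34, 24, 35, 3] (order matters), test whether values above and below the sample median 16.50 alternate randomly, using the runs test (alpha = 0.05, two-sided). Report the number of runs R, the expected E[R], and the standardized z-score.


Step 1: Compute median = 16.50; label A = above, B = below.
Labels in order: BBABBBAAABABAAAB  (n_A = 8, n_B = 8)
Step 2: Count runs R = 9.
Step 3: Under H0 (random ordering), E[R] = 2*n_A*n_B/(n_A+n_B) + 1 = 2*8*8/16 + 1 = 9.0000.
        Var[R] = 2*n_A*n_B*(2*n_A*n_B - n_A - n_B) / ((n_A+n_B)^2 * (n_A+n_B-1)) = 14336/3840 = 3.7333.
        SD[R] = 1.9322.
Step 4: R = E[R], so z = 0 with no continuity correction.
Step 5: Two-sided p-value via normal approximation = 2*(1 - Phi(|z|)) = 1.000000.
Step 6: alpha = 0.05. fail to reject H0.

R = 9, z = 0.0000, p = 1.000000, fail to reject H0.


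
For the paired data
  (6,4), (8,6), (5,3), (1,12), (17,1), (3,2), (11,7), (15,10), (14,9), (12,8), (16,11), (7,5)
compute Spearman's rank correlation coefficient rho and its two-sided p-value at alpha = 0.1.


Step 1: Rank x and y separately (midranks; no ties here).
rank(x): 6->4, 8->6, 5->3, 1->1, 17->12, 3->2, 11->7, 15->10, 14->9, 12->8, 16->11, 7->5
rank(y): 4->4, 6->6, 3->3, 12->12, 1->1, 2->2, 7->7, 10->10, 9->9, 8->8, 11->11, 5->5
Step 2: d_i = R_x(i) - R_y(i); compute d_i^2.
  (4-4)^2=0, (6-6)^2=0, (3-3)^2=0, (1-12)^2=121, (12-1)^2=121, (2-2)^2=0, (7-7)^2=0, (10-10)^2=0, (9-9)^2=0, (8-8)^2=0, (11-11)^2=0, (5-5)^2=0
sum(d^2) = 242.
Step 3: rho = 1 - 6*242 / (12*(12^2 - 1)) = 1 - 1452/1716 = 0.153846.
Step 4: Under H0, t = rho * sqrt((n-2)/(1-rho^2)) = 0.4924 ~ t(10).
Step 5: Two-sided p-value from the t-distribution with 10 df = 0.633091.
Step 6: alpha = 0.1. fail to reject H0.

rho = 0.1538, p = 0.633091, fail to reject H0 at alpha = 0.1.


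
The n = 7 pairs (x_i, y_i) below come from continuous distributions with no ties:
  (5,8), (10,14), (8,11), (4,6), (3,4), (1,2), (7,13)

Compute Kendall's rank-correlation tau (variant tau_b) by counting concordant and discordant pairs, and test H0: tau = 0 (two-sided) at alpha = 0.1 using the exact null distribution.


Step 1: Enumerate the 21 unordered pairs (i,j) with i<j and classify each by sign(x_j-x_i) * sign(y_j-y_i).
  (1,2):dx=+5,dy=+6->C; (1,3):dx=+3,dy=+3->C; (1,4):dx=-1,dy=-2->C; (1,5):dx=-2,dy=-4->C
  (1,6):dx=-4,dy=-6->C; (1,7):dx=+2,dy=+5->C; (2,3):dx=-2,dy=-3->C; (2,4):dx=-6,dy=-8->C
  (2,5):dx=-7,dy=-10->C; (2,6):dx=-9,dy=-12->C; (2,7):dx=-3,dy=-1->C; (3,4):dx=-4,dy=-5->C
  (3,5):dx=-5,dy=-7->C; (3,6):dx=-7,dy=-9->C; (3,7):dx=-1,dy=+2->D; (4,5):dx=-1,dy=-2->C
  (4,6):dx=-3,dy=-4->C; (4,7):dx=+3,dy=+7->C; (5,6):dx=-2,dy=-2->C; (5,7):dx=+4,dy=+9->C
  (6,7):dx=+6,dy=+11->C
Step 2: C = 20, D = 1, total pairs = 21.
Step 3: tau = (C - D)/(n(n-1)/2) = (20 - 1)/21 = 0.904762.
Step 4: Exact two-sided p-value (enumerate n! = 5040 permutations of y under H0): p = 0.002778.
Step 5: alpha = 0.1. reject H0.

tau_b = 0.9048 (C=20, D=1), p = 0.002778, reject H0.


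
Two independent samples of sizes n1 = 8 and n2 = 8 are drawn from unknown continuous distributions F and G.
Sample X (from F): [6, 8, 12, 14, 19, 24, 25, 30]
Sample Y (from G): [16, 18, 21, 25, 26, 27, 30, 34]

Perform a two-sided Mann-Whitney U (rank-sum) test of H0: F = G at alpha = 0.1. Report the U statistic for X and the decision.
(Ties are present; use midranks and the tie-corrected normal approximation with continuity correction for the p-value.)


Step 1: Combine and sort all 16 observations; assign midranks.
sorted (value, group): (6,X), (8,X), (12,X), (14,X), (16,Y), (18,Y), (19,X), (21,Y), (24,X), (25,X), (25,Y), (26,Y), (27,Y), (30,X), (30,Y), (34,Y)
ranks: 6->1, 8->2, 12->3, 14->4, 16->5, 18->6, 19->7, 21->8, 24->9, 25->10.5, 25->10.5, 26->12, 27->13, 30->14.5, 30->14.5, 34->16
Step 2: Rank sum for X: R1 = 1 + 2 + 3 + 4 + 7 + 9 + 10.5 + 14.5 = 51.
Step 3: U_X = R1 - n1(n1+1)/2 = 51 - 8*9/2 = 51 - 36 = 15.
       U_Y = n1*n2 - U_X = 64 - 15 = 49.
Step 4: Ties are present, so use the tie-corrected normal approximation (with continuity correction) for the p-value.
Step 5: p-value = 0.082670; compare to alpha = 0.1. reject H0.

U_X = 15, p = 0.082670, reject H0 at alpha = 0.1.


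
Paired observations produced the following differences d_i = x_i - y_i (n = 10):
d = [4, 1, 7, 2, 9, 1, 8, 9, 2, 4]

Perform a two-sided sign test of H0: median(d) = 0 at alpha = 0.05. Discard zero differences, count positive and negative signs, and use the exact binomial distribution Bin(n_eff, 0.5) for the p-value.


Step 1: Discard zero differences. Original n = 10; n_eff = number of nonzero differences = 10.
Nonzero differences (with sign): +4, +1, +7, +2, +9, +1, +8, +9, +2, +4
Step 2: Count signs: positive = 10, negative = 0.
Step 3: Under H0: P(positive) = 0.5, so the number of positives S ~ Bin(10, 0.5).
Step 4: Two-sided exact p-value = sum of Bin(10,0.5) probabilities at or below the observed probability = 0.001953.
Step 5: alpha = 0.05. reject H0.

n_eff = 10, pos = 10, neg = 0, p = 0.001953, reject H0.


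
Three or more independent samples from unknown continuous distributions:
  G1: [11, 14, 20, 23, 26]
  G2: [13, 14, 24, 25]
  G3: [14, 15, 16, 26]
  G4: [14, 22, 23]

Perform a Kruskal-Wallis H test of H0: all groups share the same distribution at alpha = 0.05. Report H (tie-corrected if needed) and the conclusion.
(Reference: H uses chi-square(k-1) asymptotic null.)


Step 1: Combine all N = 16 observations and assign midranks.
sorted (value, group, rank): (11,G1,1), (13,G2,2), (14,G1,4.5), (14,G2,4.5), (14,G3,4.5), (14,G4,4.5), (15,G3,7), (16,G3,8), (20,G1,9), (22,G4,10), (23,G1,11.5), (23,G4,11.5), (24,G2,13), (25,G2,14), (26,G1,15.5), (26,G3,15.5)
Step 2: Sum ranks within each group.
R_1 = 41.5 (n_1 = 5)
R_2 = 33.5 (n_2 = 4)
R_3 = 35 (n_3 = 4)
R_4 = 26 (n_4 = 3)
Step 3: H = 12/(N(N+1)) * sum(R_i^2/n_i) - 3(N+1)
     = 12/(16*17) * (41.5^2/5 + 33.5^2/4 + 35^2/4 + 26^2/3) - 3*17
     = 0.044118 * 1156.6 - 51
     = 0.026287.
Step 4: Ties present; correction factor C = 1 - 72/(16^3 - 16) = 0.982353. Corrected H = 0.026287 / 0.982353 = 0.026759.
Step 5: Under H0, H ~ chi^2(3); p-value = 0.998845.
Step 6: alpha = 0.05. fail to reject H0.

H = 0.0268, df = 3, p = 0.998845, fail to reject H0.


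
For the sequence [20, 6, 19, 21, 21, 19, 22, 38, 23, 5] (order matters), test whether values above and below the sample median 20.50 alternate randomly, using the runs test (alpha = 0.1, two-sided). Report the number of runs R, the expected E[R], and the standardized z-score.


Step 1: Compute median = 20.50; label A = above, B = below.
Labels in order: BBBAABAAAB  (n_A = 5, n_B = 5)
Step 2: Count runs R = 5.
Step 3: Under H0 (random ordering), E[R] = 2*n_A*n_B/(n_A+n_B) + 1 = 2*5*5/10 + 1 = 6.0000.
        Var[R] = 2*n_A*n_B*(2*n_A*n_B - n_A - n_B) / ((n_A+n_B)^2 * (n_A+n_B-1)) = 2000/900 = 2.2222.
        SD[R] = 1.4907.
Step 4: Continuity-corrected z = (R + 0.5 - E[R]) / SD[R] = (5 + 0.5 - 6.0000) / 1.4907 = -0.3354.
Step 5: Two-sided p-value via normal approximation = 2*(1 - Phi(|z|)) = 0.737316.
Step 6: alpha = 0.1. fail to reject H0.

R = 5, z = -0.3354, p = 0.737316, fail to reject H0.


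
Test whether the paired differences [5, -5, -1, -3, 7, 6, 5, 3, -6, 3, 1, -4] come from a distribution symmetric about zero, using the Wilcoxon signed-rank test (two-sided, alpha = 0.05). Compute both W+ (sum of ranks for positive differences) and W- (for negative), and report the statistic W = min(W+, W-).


Step 1: Drop any zero differences (none here) and take |d_i|.
|d| = [5, 5, 1, 3, 7, 6, 5, 3, 6, 3, 1, 4]
Step 2: Midrank |d_i| (ties get averaged ranks).
ranks: |5|->8, |5|->8, |1|->1.5, |3|->4, |7|->12, |6|->10.5, |5|->8, |3|->4, |6|->10.5, |3|->4, |1|->1.5, |4|->6
Step 3: Attach original signs; sum ranks with positive sign and with negative sign.
W+ = 8 + 12 + 10.5 + 8 + 4 + 4 + 1.5 = 48
W- = 8 + 1.5 + 4 + 10.5 + 6 = 30
(Check: W+ + W- = 78 should equal n(n+1)/2 = 78.)
Step 4: Test statistic W = min(W+, W-) = 30.
Step 5: Ties in |d|, so use the tie-corrected normal approximation.
        E[W] = n(n+1)/4 = 12*13/4 = 39.
        Tie groups: |d|=1 (t=2), |d|=3 (t=3), |d|=5 (t=3), |d|=6 (t=2); sum(t^3 - t) = 60.
        Var[W] = n(n+1)(2n+1)/24 - sum(t^3-t)/48 = 3900/24 - 60/48 = 161.25.
        z = (W - E[W]) / sqrt(Var[W]) = (30 - 39) / 12.6984 = -0.7087.
        Two-sided p = 2*Phi(z) = 0.478480.
Step 6: alpha = 0.05. fail to reject H0.

W+ = 48, W- = 30, W = min = 30, p = 0.478480, fail to reject H0.


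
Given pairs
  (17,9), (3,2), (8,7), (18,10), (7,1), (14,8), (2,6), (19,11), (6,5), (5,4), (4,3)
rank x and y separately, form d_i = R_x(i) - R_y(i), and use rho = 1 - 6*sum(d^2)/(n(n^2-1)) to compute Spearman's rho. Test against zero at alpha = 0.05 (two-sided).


Step 1: Rank x and y separately (midranks; no ties here).
rank(x): 17->9, 3->2, 8->7, 18->10, 7->6, 14->8, 2->1, 19->11, 6->5, 5->4, 4->3
rank(y): 9->9, 2->2, 7->7, 10->10, 1->1, 8->8, 6->6, 11->11, 5->5, 4->4, 3->3
Step 2: d_i = R_x(i) - R_y(i); compute d_i^2.
  (9-9)^2=0, (2-2)^2=0, (7-7)^2=0, (10-10)^2=0, (6-1)^2=25, (8-8)^2=0, (1-6)^2=25, (11-11)^2=0, (5-5)^2=0, (4-4)^2=0, (3-3)^2=0
sum(d^2) = 50.
Step 3: rho = 1 - 6*50 / (11*(11^2 - 1)) = 1 - 300/1320 = 0.772727.
Step 4: Under H0, t = rho * sqrt((n-2)/(1-rho^2)) = 3.6522 ~ t(9).
Step 5: Two-sided p-value from the t-distribution with 9 df = 0.005299.
Step 6: alpha = 0.05. reject H0.

rho = 0.7727, p = 0.005299, reject H0 at alpha = 0.05.


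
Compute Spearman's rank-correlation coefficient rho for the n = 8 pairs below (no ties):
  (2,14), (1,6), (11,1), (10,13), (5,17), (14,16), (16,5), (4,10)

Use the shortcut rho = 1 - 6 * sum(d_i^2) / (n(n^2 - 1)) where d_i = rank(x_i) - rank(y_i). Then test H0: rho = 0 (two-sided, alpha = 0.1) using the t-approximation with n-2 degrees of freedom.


Step 1: Rank x and y separately (midranks; no ties here).
rank(x): 2->2, 1->1, 11->6, 10->5, 5->4, 14->7, 16->8, 4->3
rank(y): 14->6, 6->3, 1->1, 13->5, 17->8, 16->7, 5->2, 10->4
Step 2: d_i = R_x(i) - R_y(i); compute d_i^2.
  (2-6)^2=16, (1-3)^2=4, (6-1)^2=25, (5-5)^2=0, (4-8)^2=16, (7-7)^2=0, (8-2)^2=36, (3-4)^2=1
sum(d^2) = 98.
Step 3: rho = 1 - 6*98 / (8*(8^2 - 1)) = 1 - 588/504 = -0.166667.
Step 4: Under H0, t = rho * sqrt((n-2)/(1-rho^2)) = -0.4140 ~ t(6).
Step 5: Two-sided p-value from the t-distribution with 6 df = 0.693239.
Step 6: alpha = 0.1. fail to reject H0.

rho = -0.1667, p = 0.693239, fail to reject H0 at alpha = 0.1.


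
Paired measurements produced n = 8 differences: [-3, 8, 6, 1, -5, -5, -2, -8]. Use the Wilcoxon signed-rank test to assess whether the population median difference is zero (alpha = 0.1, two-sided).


Step 1: Drop any zero differences (none here) and take |d_i|.
|d| = [3, 8, 6, 1, 5, 5, 2, 8]
Step 2: Midrank |d_i| (ties get averaged ranks).
ranks: |3|->3, |8|->7.5, |6|->6, |1|->1, |5|->4.5, |5|->4.5, |2|->2, |8|->7.5
Step 3: Attach original signs; sum ranks with positive sign and with negative sign.
W+ = 7.5 + 6 + 1 = 14.5
W- = 3 + 4.5 + 4.5 + 2 + 7.5 = 21.5
(Check: W+ + W- = 36 should equal n(n+1)/2 = 36.)
Step 4: Test statistic W = min(W+, W-) = 14.5.
Step 5: Ties in |d|, so use the tie-corrected normal approximation.
        E[W] = n(n+1)/4 = 8*9/4 = 18.
        Tie groups: |d|=5 (t=2), |d|=8 (t=2); sum(t^3 - t) = 12.
        Var[W] = n(n+1)(2n+1)/24 - sum(t^3-t)/48 = 1224/24 - 12/48 = 50.75.
        z = (W - E[W]) / sqrt(Var[W]) = (14.5 - 18) / 7.1239 = -0.4913.
        Two-sided p = 2*Phi(z) = 0.623212.
Step 6: alpha = 0.1. fail to reject H0.

W+ = 14.5, W- = 21.5, W = min = 14.5, p = 0.623212, fail to reject H0.


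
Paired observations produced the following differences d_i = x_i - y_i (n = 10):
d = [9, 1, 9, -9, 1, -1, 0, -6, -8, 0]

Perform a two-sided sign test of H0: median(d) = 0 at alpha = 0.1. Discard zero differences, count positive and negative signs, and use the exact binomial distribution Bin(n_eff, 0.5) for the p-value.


Step 1: Discard zero differences. Original n = 10; n_eff = number of nonzero differences = 8.
Nonzero differences (with sign): +9, +1, +9, -9, +1, -1, -6, -8
Step 2: Count signs: positive = 4, negative = 4.
Step 3: Under H0: P(positive) = 0.5, so the number of positives S ~ Bin(8, 0.5).
Step 4: Two-sided exact p-value = sum of Bin(8,0.5) probabilities at or below the observed probability = 1.000000.
Step 5: alpha = 0.1. fail to reject H0.

n_eff = 8, pos = 4, neg = 4, p = 1.000000, fail to reject H0.


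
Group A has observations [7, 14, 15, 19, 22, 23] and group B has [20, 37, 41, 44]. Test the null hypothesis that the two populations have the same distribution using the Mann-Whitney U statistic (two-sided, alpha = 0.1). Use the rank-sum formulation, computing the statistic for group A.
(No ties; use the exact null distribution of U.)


Step 1: Combine and sort all 10 observations; assign midranks.
sorted (value, group): (7,X), (14,X), (15,X), (19,X), (20,Y), (22,X), (23,X), (37,Y), (41,Y), (44,Y)
ranks: 7->1, 14->2, 15->3, 19->4, 20->5, 22->6, 23->7, 37->8, 41->9, 44->10
Step 2: Rank sum for X: R1 = 1 + 2 + 3 + 4 + 6 + 7 = 23.
Step 3: U_X = R1 - n1(n1+1)/2 = 23 - 6*7/2 = 23 - 21 = 2.
       U_Y = n1*n2 - U_X = 24 - 2 = 22.
Step 4: No ties, so the exact null distribution of U (based on enumerating the C(10,6) = 210 equally likely rank assignments) gives the two-sided p-value.
Step 5: p-value = 0.038095; compare to alpha = 0.1. reject H0.

U_X = 2, p = 0.038095, reject H0 at alpha = 0.1.


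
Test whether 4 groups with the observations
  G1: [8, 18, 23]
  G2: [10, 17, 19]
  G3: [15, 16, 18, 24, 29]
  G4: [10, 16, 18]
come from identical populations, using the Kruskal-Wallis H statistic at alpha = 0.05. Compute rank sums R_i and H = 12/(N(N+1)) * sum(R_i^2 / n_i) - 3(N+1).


Step 1: Combine all N = 14 observations and assign midranks.
sorted (value, group, rank): (8,G1,1), (10,G2,2.5), (10,G4,2.5), (15,G3,4), (16,G3,5.5), (16,G4,5.5), (17,G2,7), (18,G1,9), (18,G3,9), (18,G4,9), (19,G2,11), (23,G1,12), (24,G3,13), (29,G3,14)
Step 2: Sum ranks within each group.
R_1 = 22 (n_1 = 3)
R_2 = 20.5 (n_2 = 3)
R_3 = 45.5 (n_3 = 5)
R_4 = 17 (n_4 = 3)
Step 3: H = 12/(N(N+1)) * sum(R_i^2/n_i) - 3(N+1)
     = 12/(14*15) * (22^2/3 + 20.5^2/3 + 45.5^2/5 + 17^2/3) - 3*15
     = 0.057143 * 811.8 - 45
     = 1.388571.
Step 4: Ties present; correction factor C = 1 - 36/(14^3 - 14) = 0.986813. Corrected H = 1.388571 / 0.986813 = 1.407127.
Step 5: Under H0, H ~ chi^2(3); p-value = 0.703865.
Step 6: alpha = 0.05. fail to reject H0.

H = 1.4071, df = 3, p = 0.703865, fail to reject H0.


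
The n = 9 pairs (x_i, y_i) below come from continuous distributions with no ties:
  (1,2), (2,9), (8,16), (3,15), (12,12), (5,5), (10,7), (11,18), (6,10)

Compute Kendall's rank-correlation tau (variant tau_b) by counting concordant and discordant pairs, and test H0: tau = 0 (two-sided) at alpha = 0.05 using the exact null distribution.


Step 1: Enumerate the 36 unordered pairs (i,j) with i<j and classify each by sign(x_j-x_i) * sign(y_j-y_i).
  (1,2):dx=+1,dy=+7->C; (1,3):dx=+7,dy=+14->C; (1,4):dx=+2,dy=+13->C; (1,5):dx=+11,dy=+10->C
  (1,6):dx=+4,dy=+3->C; (1,7):dx=+9,dy=+5->C; (1,8):dx=+10,dy=+16->C; (1,9):dx=+5,dy=+8->C
  (2,3):dx=+6,dy=+7->C; (2,4):dx=+1,dy=+6->C; (2,5):dx=+10,dy=+3->C; (2,6):dx=+3,dy=-4->D
  (2,7):dx=+8,dy=-2->D; (2,8):dx=+9,dy=+9->C; (2,9):dx=+4,dy=+1->C; (3,4):dx=-5,dy=-1->C
  (3,5):dx=+4,dy=-4->D; (3,6):dx=-3,dy=-11->C; (3,7):dx=+2,dy=-9->D; (3,8):dx=+3,dy=+2->C
  (3,9):dx=-2,dy=-6->C; (4,5):dx=+9,dy=-3->D; (4,6):dx=+2,dy=-10->D; (4,7):dx=+7,dy=-8->D
  (4,8):dx=+8,dy=+3->C; (4,9):dx=+3,dy=-5->D; (5,6):dx=-7,dy=-7->C; (5,7):dx=-2,dy=-5->C
  (5,8):dx=-1,dy=+6->D; (5,9):dx=-6,dy=-2->C; (6,7):dx=+5,dy=+2->C; (6,8):dx=+6,dy=+13->C
  (6,9):dx=+1,dy=+5->C; (7,8):dx=+1,dy=+11->C; (7,9):dx=-4,dy=+3->D; (8,9):dx=-5,dy=-8->C
Step 2: C = 26, D = 10, total pairs = 36.
Step 3: tau = (C - D)/(n(n-1)/2) = (26 - 10)/36 = 0.444444.
Step 4: Exact two-sided p-value (enumerate n! = 362880 permutations of y under H0): p = 0.119439.
Step 5: alpha = 0.05. fail to reject H0.

tau_b = 0.4444 (C=26, D=10), p = 0.119439, fail to reject H0.


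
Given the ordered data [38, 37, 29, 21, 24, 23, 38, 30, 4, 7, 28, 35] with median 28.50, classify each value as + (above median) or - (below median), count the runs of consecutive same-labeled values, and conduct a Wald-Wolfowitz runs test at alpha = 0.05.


Step 1: Compute median = 28.50; label A = above, B = below.
Labels in order: AAABBBAABBBA  (n_A = 6, n_B = 6)
Step 2: Count runs R = 5.
Step 3: Under H0 (random ordering), E[R] = 2*n_A*n_B/(n_A+n_B) + 1 = 2*6*6/12 + 1 = 7.0000.
        Var[R] = 2*n_A*n_B*(2*n_A*n_B - n_A - n_B) / ((n_A+n_B)^2 * (n_A+n_B-1)) = 4320/1584 = 2.7273.
        SD[R] = 1.6514.
Step 4: Continuity-corrected z = (R + 0.5 - E[R]) / SD[R] = (5 + 0.5 - 7.0000) / 1.6514 = -0.9083.
Step 5: Two-sided p-value via normal approximation = 2*(1 - Phi(|z|)) = 0.363722.
Step 6: alpha = 0.05. fail to reject H0.

R = 5, z = -0.9083, p = 0.363722, fail to reject H0.


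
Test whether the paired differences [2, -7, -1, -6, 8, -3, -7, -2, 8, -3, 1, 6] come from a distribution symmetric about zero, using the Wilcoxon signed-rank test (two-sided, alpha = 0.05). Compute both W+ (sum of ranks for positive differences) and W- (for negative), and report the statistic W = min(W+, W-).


Step 1: Drop any zero differences (none here) and take |d_i|.
|d| = [2, 7, 1, 6, 8, 3, 7, 2, 8, 3, 1, 6]
Step 2: Midrank |d_i| (ties get averaged ranks).
ranks: |2|->3.5, |7|->9.5, |1|->1.5, |6|->7.5, |8|->11.5, |3|->5.5, |7|->9.5, |2|->3.5, |8|->11.5, |3|->5.5, |1|->1.5, |6|->7.5
Step 3: Attach original signs; sum ranks with positive sign and with negative sign.
W+ = 3.5 + 11.5 + 11.5 + 1.5 + 7.5 = 35.5
W- = 9.5 + 1.5 + 7.5 + 5.5 + 9.5 + 3.5 + 5.5 = 42.5
(Check: W+ + W- = 78 should equal n(n+1)/2 = 78.)
Step 4: Test statistic W = min(W+, W-) = 35.5.
Step 5: Ties in |d|, so use the tie-corrected normal approximation.
        E[W] = n(n+1)/4 = 12*13/4 = 39.
        Tie groups: |d|=1 (t=2), |d|=2 (t=2), |d|=3 (t=2), |d|=6 (t=2), |d|=7 (t=2), |d|=8 (t=2); sum(t^3 - t) = 36.
        Var[W] = n(n+1)(2n+1)/24 - sum(t^3-t)/48 = 3900/24 - 36/48 = 161.75.
        z = (W - E[W]) / sqrt(Var[W]) = (35.5 - 39) / 12.7181 = -0.2752.
        Two-sided p = 2*Phi(z) = 0.783164.
Step 6: alpha = 0.05. fail to reject H0.

W+ = 35.5, W- = 42.5, W = min = 35.5, p = 0.783164, fail to reject H0.


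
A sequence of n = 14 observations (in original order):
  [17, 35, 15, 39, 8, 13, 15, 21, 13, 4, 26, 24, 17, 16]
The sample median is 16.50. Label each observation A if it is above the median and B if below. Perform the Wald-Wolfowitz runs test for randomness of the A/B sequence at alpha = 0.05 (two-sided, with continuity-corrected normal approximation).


Step 1: Compute median = 16.50; label A = above, B = below.
Labels in order: AABABBBABBAAAB  (n_A = 7, n_B = 7)
Step 2: Count runs R = 8.
Step 3: Under H0 (random ordering), E[R] = 2*n_A*n_B/(n_A+n_B) + 1 = 2*7*7/14 + 1 = 8.0000.
        Var[R] = 2*n_A*n_B*(2*n_A*n_B - n_A - n_B) / ((n_A+n_B)^2 * (n_A+n_B-1)) = 8232/2548 = 3.2308.
        SD[R] = 1.7974.
Step 4: R = E[R], so z = 0 with no continuity correction.
Step 5: Two-sided p-value via normal approximation = 2*(1 - Phi(|z|)) = 1.000000.
Step 6: alpha = 0.05. fail to reject H0.

R = 8, z = 0.0000, p = 1.000000, fail to reject H0.


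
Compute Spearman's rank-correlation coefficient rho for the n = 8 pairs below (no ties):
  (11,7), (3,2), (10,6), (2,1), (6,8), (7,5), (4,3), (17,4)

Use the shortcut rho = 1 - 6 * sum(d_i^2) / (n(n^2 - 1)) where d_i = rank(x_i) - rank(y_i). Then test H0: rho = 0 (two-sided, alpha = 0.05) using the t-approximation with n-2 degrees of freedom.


Step 1: Rank x and y separately (midranks; no ties here).
rank(x): 11->7, 3->2, 10->6, 2->1, 6->4, 7->5, 4->3, 17->8
rank(y): 7->7, 2->2, 6->6, 1->1, 8->8, 5->5, 3->3, 4->4
Step 2: d_i = R_x(i) - R_y(i); compute d_i^2.
  (7-7)^2=0, (2-2)^2=0, (6-6)^2=0, (1-1)^2=0, (4-8)^2=16, (5-5)^2=0, (3-3)^2=0, (8-4)^2=16
sum(d^2) = 32.
Step 3: rho = 1 - 6*32 / (8*(8^2 - 1)) = 1 - 192/504 = 0.619048.
Step 4: Under H0, t = rho * sqrt((n-2)/(1-rho^2)) = 1.9308 ~ t(6).
Step 5: Two-sided p-value from the t-distribution with 6 df = 0.101733.
Step 6: alpha = 0.05. fail to reject H0.

rho = 0.6190, p = 0.101733, fail to reject H0 at alpha = 0.05.


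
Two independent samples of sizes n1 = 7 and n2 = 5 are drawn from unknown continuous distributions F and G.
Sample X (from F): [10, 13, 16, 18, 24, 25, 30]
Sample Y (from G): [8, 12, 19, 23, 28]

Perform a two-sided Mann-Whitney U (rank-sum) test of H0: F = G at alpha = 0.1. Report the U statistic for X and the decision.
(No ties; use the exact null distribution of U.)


Step 1: Combine and sort all 12 observations; assign midranks.
sorted (value, group): (8,Y), (10,X), (12,Y), (13,X), (16,X), (18,X), (19,Y), (23,Y), (24,X), (25,X), (28,Y), (30,X)
ranks: 8->1, 10->2, 12->3, 13->4, 16->5, 18->6, 19->7, 23->8, 24->9, 25->10, 28->11, 30->12
Step 2: Rank sum for X: R1 = 2 + 4 + 5 + 6 + 9 + 10 + 12 = 48.
Step 3: U_X = R1 - n1(n1+1)/2 = 48 - 7*8/2 = 48 - 28 = 20.
       U_Y = n1*n2 - U_X = 35 - 20 = 15.
Step 4: No ties, so the exact null distribution of U (based on enumerating the C(12,7) = 792 equally likely rank assignments) gives the two-sided p-value.
Step 5: p-value = 0.755051; compare to alpha = 0.1. fail to reject H0.

U_X = 20, p = 0.755051, fail to reject H0 at alpha = 0.1.


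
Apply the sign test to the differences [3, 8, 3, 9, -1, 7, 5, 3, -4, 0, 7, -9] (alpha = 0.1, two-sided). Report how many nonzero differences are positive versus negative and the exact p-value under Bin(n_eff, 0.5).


Step 1: Discard zero differences. Original n = 12; n_eff = number of nonzero differences = 11.
Nonzero differences (with sign): +3, +8, +3, +9, -1, +7, +5, +3, -4, +7, -9
Step 2: Count signs: positive = 8, negative = 3.
Step 3: Under H0: P(positive) = 0.5, so the number of positives S ~ Bin(11, 0.5).
Step 4: Two-sided exact p-value = sum of Bin(11,0.5) probabilities at or below the observed probability = 0.226562.
Step 5: alpha = 0.1. fail to reject H0.

n_eff = 11, pos = 8, neg = 3, p = 0.226562, fail to reject H0.


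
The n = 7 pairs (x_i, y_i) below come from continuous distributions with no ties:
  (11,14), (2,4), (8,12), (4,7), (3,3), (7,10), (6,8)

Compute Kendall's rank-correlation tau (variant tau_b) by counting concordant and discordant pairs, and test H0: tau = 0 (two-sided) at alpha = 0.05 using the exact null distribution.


Step 1: Enumerate the 21 unordered pairs (i,j) with i<j and classify each by sign(x_j-x_i) * sign(y_j-y_i).
  (1,2):dx=-9,dy=-10->C; (1,3):dx=-3,dy=-2->C; (1,4):dx=-7,dy=-7->C; (1,5):dx=-8,dy=-11->C
  (1,6):dx=-4,dy=-4->C; (1,7):dx=-5,dy=-6->C; (2,3):dx=+6,dy=+8->C; (2,4):dx=+2,dy=+3->C
  (2,5):dx=+1,dy=-1->D; (2,6):dx=+5,dy=+6->C; (2,7):dx=+4,dy=+4->C; (3,4):dx=-4,dy=-5->C
  (3,5):dx=-5,dy=-9->C; (3,6):dx=-1,dy=-2->C; (3,7):dx=-2,dy=-4->C; (4,5):dx=-1,dy=-4->C
  (4,6):dx=+3,dy=+3->C; (4,7):dx=+2,dy=+1->C; (5,6):dx=+4,dy=+7->C; (5,7):dx=+3,dy=+5->C
  (6,7):dx=-1,dy=-2->C
Step 2: C = 20, D = 1, total pairs = 21.
Step 3: tau = (C - D)/(n(n-1)/2) = (20 - 1)/21 = 0.904762.
Step 4: Exact two-sided p-value (enumerate n! = 5040 permutations of y under H0): p = 0.002778.
Step 5: alpha = 0.05. reject H0.

tau_b = 0.9048 (C=20, D=1), p = 0.002778, reject H0.


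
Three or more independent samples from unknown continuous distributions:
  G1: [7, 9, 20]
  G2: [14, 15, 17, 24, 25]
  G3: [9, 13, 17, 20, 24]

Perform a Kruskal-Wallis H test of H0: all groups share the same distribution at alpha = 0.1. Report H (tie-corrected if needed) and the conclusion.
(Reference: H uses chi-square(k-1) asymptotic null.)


Step 1: Combine all N = 13 observations and assign midranks.
sorted (value, group, rank): (7,G1,1), (9,G1,2.5), (9,G3,2.5), (13,G3,4), (14,G2,5), (15,G2,6), (17,G2,7.5), (17,G3,7.5), (20,G1,9.5), (20,G3,9.5), (24,G2,11.5), (24,G3,11.5), (25,G2,13)
Step 2: Sum ranks within each group.
R_1 = 13 (n_1 = 3)
R_2 = 43 (n_2 = 5)
R_3 = 35 (n_3 = 5)
Step 3: H = 12/(N(N+1)) * sum(R_i^2/n_i) - 3(N+1)
     = 12/(13*14) * (13^2/3 + 43^2/5 + 35^2/5) - 3*14
     = 0.065934 * 671.133 - 42
     = 2.250549.
Step 4: Ties present; correction factor C = 1 - 24/(13^3 - 13) = 0.989011. Corrected H = 2.250549 / 0.989011 = 2.275556.
Step 5: Under H0, H ~ chi^2(2); p-value = 0.320531.
Step 6: alpha = 0.1. fail to reject H0.

H = 2.2756, df = 2, p = 0.320531, fail to reject H0.


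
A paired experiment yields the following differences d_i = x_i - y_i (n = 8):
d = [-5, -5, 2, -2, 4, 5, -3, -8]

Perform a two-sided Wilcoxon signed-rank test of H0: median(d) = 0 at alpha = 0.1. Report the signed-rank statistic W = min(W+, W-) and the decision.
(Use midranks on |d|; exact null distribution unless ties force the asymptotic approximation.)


Step 1: Drop any zero differences (none here) and take |d_i|.
|d| = [5, 5, 2, 2, 4, 5, 3, 8]
Step 2: Midrank |d_i| (ties get averaged ranks).
ranks: |5|->6, |5|->6, |2|->1.5, |2|->1.5, |4|->4, |5|->6, |3|->3, |8|->8
Step 3: Attach original signs; sum ranks with positive sign and with negative sign.
W+ = 1.5 + 4 + 6 = 11.5
W- = 6 + 6 + 1.5 + 3 + 8 = 24.5
(Check: W+ + W- = 36 should equal n(n+1)/2 = 36.)
Step 4: Test statistic W = min(W+, W-) = 11.5.
Step 5: Ties in |d|, so use the tie-corrected normal approximation.
        E[W] = n(n+1)/4 = 8*9/4 = 18.
        Tie groups: |d|=2 (t=2), |d|=5 (t=3); sum(t^3 - t) = 30.
        Var[W] = n(n+1)(2n+1)/24 - sum(t^3-t)/48 = 1224/24 - 30/48 = 50.375.
        z = (W - E[W]) / sqrt(Var[W]) = (11.5 - 18) / 7.0975 = -0.9158.
        Two-sided p = 2*Phi(z) = 0.359766.
Step 6: alpha = 0.1. fail to reject H0.

W+ = 11.5, W- = 24.5, W = min = 11.5, p = 0.359766, fail to reject H0.


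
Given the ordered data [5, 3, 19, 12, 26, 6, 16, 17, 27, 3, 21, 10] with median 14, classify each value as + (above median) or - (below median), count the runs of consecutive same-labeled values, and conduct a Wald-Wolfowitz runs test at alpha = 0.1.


Step 1: Compute median = 14; label A = above, B = below.
Labels in order: BBABABAAABAB  (n_A = 6, n_B = 6)
Step 2: Count runs R = 9.
Step 3: Under H0 (random ordering), E[R] = 2*n_A*n_B/(n_A+n_B) + 1 = 2*6*6/12 + 1 = 7.0000.
        Var[R] = 2*n_A*n_B*(2*n_A*n_B - n_A - n_B) / ((n_A+n_B)^2 * (n_A+n_B-1)) = 4320/1584 = 2.7273.
        SD[R] = 1.6514.
Step 4: Continuity-corrected z = (R - 0.5 - E[R]) / SD[R] = (9 - 0.5 - 7.0000) / 1.6514 = 0.9083.
Step 5: Two-sided p-value via normal approximation = 2*(1 - Phi(|z|)) = 0.363722.
Step 6: alpha = 0.1. fail to reject H0.

R = 9, z = 0.9083, p = 0.363722, fail to reject H0.


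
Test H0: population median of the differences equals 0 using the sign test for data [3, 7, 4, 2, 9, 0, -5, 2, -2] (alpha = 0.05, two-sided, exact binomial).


Step 1: Discard zero differences. Original n = 9; n_eff = number of nonzero differences = 8.
Nonzero differences (with sign): +3, +7, +4, +2, +9, -5, +2, -2
Step 2: Count signs: positive = 6, negative = 2.
Step 3: Under H0: P(positive) = 0.5, so the number of positives S ~ Bin(8, 0.5).
Step 4: Two-sided exact p-value = sum of Bin(8,0.5) probabilities at or below the observed probability = 0.289062.
Step 5: alpha = 0.05. fail to reject H0.

n_eff = 8, pos = 6, neg = 2, p = 0.289062, fail to reject H0.


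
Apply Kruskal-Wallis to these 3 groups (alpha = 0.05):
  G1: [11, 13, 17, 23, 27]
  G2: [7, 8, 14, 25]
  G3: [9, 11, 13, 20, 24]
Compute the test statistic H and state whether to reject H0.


Step 1: Combine all N = 14 observations and assign midranks.
sorted (value, group, rank): (7,G2,1), (8,G2,2), (9,G3,3), (11,G1,4.5), (11,G3,4.5), (13,G1,6.5), (13,G3,6.5), (14,G2,8), (17,G1,9), (20,G3,10), (23,G1,11), (24,G3,12), (25,G2,13), (27,G1,14)
Step 2: Sum ranks within each group.
R_1 = 45 (n_1 = 5)
R_2 = 24 (n_2 = 4)
R_3 = 36 (n_3 = 5)
Step 3: H = 12/(N(N+1)) * sum(R_i^2/n_i) - 3(N+1)
     = 12/(14*15) * (45^2/5 + 24^2/4 + 36^2/5) - 3*15
     = 0.057143 * 808.2 - 45
     = 1.182857.
Step 4: Ties present; correction factor C = 1 - 12/(14^3 - 14) = 0.995604. Corrected H = 1.182857 / 0.995604 = 1.188079.
Step 5: Under H0, H ~ chi^2(2); p-value = 0.552092.
Step 6: alpha = 0.05. fail to reject H0.

H = 1.1881, df = 2, p = 0.552092, fail to reject H0.


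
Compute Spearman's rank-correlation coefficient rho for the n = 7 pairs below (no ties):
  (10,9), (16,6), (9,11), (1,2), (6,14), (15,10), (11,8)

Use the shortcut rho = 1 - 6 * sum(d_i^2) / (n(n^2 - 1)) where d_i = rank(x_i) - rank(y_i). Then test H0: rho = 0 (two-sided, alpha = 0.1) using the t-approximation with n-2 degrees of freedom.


Step 1: Rank x and y separately (midranks; no ties here).
rank(x): 10->4, 16->7, 9->3, 1->1, 6->2, 15->6, 11->5
rank(y): 9->4, 6->2, 11->6, 2->1, 14->7, 10->5, 8->3
Step 2: d_i = R_x(i) - R_y(i); compute d_i^2.
  (4-4)^2=0, (7-2)^2=25, (3-6)^2=9, (1-1)^2=0, (2-7)^2=25, (6-5)^2=1, (5-3)^2=4
sum(d^2) = 64.
Step 3: rho = 1 - 6*64 / (7*(7^2 - 1)) = 1 - 384/336 = -0.142857.
Step 4: Under H0, t = rho * sqrt((n-2)/(1-rho^2)) = -0.3227 ~ t(5).
Step 5: Two-sided p-value from the t-distribution with 5 df = 0.759945.
Step 6: alpha = 0.1. fail to reject H0.

rho = -0.1429, p = 0.759945, fail to reject H0 at alpha = 0.1.


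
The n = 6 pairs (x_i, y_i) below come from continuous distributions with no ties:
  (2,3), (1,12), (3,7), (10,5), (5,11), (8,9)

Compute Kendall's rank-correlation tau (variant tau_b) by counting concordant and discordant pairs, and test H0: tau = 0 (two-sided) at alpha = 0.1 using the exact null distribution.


Step 1: Enumerate the 15 unordered pairs (i,j) with i<j and classify each by sign(x_j-x_i) * sign(y_j-y_i).
  (1,2):dx=-1,dy=+9->D; (1,3):dx=+1,dy=+4->C; (1,4):dx=+8,dy=+2->C; (1,5):dx=+3,dy=+8->C
  (1,6):dx=+6,dy=+6->C; (2,3):dx=+2,dy=-5->D; (2,4):dx=+9,dy=-7->D; (2,5):dx=+4,dy=-1->D
  (2,6):dx=+7,dy=-3->D; (3,4):dx=+7,dy=-2->D; (3,5):dx=+2,dy=+4->C; (3,6):dx=+5,dy=+2->C
  (4,5):dx=-5,dy=+6->D; (4,6):dx=-2,dy=+4->D; (5,6):dx=+3,dy=-2->D
Step 2: C = 6, D = 9, total pairs = 15.
Step 3: tau = (C - D)/(n(n-1)/2) = (6 - 9)/15 = -0.200000.
Step 4: Exact two-sided p-value (enumerate n! = 720 permutations of y under H0): p = 0.719444.
Step 5: alpha = 0.1. fail to reject H0.

tau_b = -0.2000 (C=6, D=9), p = 0.719444, fail to reject H0.


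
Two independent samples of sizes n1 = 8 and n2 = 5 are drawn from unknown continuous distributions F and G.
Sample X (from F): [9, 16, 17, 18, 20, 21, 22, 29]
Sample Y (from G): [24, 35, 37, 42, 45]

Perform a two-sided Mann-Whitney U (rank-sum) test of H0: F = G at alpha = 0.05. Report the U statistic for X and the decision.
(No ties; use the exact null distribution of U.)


Step 1: Combine and sort all 13 observations; assign midranks.
sorted (value, group): (9,X), (16,X), (17,X), (18,X), (20,X), (21,X), (22,X), (24,Y), (29,X), (35,Y), (37,Y), (42,Y), (45,Y)
ranks: 9->1, 16->2, 17->3, 18->4, 20->5, 21->6, 22->7, 24->8, 29->9, 35->10, 37->11, 42->12, 45->13
Step 2: Rank sum for X: R1 = 1 + 2 + 3 + 4 + 5 + 6 + 7 + 9 = 37.
Step 3: U_X = R1 - n1(n1+1)/2 = 37 - 8*9/2 = 37 - 36 = 1.
       U_Y = n1*n2 - U_X = 40 - 1 = 39.
Step 4: No ties, so the exact null distribution of U (based on enumerating the C(13,8) = 1287 equally likely rank assignments) gives the two-sided p-value.
Step 5: p-value = 0.003108; compare to alpha = 0.05. reject H0.

U_X = 1, p = 0.003108, reject H0 at alpha = 0.05.


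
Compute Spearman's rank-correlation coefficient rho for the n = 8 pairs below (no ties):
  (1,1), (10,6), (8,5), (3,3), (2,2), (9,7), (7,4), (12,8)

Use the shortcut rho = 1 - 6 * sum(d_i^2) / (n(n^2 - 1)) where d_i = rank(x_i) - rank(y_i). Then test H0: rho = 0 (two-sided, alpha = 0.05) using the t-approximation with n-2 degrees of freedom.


Step 1: Rank x and y separately (midranks; no ties here).
rank(x): 1->1, 10->7, 8->5, 3->3, 2->2, 9->6, 7->4, 12->8
rank(y): 1->1, 6->6, 5->5, 3->3, 2->2, 7->7, 4->4, 8->8
Step 2: d_i = R_x(i) - R_y(i); compute d_i^2.
  (1-1)^2=0, (7-6)^2=1, (5-5)^2=0, (3-3)^2=0, (2-2)^2=0, (6-7)^2=1, (4-4)^2=0, (8-8)^2=0
sum(d^2) = 2.
Step 3: rho = 1 - 6*2 / (8*(8^2 - 1)) = 1 - 12/504 = 0.976190.
Step 4: Under H0, t = rho * sqrt((n-2)/(1-rho^2)) = 11.0235 ~ t(6).
Step 5: Two-sided p-value from the t-distribution with 6 df = 0.000033.
Step 6: alpha = 0.05. reject H0.

rho = 0.9762, p = 0.000033, reject H0 at alpha = 0.05.


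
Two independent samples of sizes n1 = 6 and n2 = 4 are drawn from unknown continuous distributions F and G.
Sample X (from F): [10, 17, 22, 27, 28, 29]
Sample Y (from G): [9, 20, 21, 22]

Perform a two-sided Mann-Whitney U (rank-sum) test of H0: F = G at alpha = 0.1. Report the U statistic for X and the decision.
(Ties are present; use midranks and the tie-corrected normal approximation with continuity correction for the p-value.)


Step 1: Combine and sort all 10 observations; assign midranks.
sorted (value, group): (9,Y), (10,X), (17,X), (20,Y), (21,Y), (22,X), (22,Y), (27,X), (28,X), (29,X)
ranks: 9->1, 10->2, 17->3, 20->4, 21->5, 22->6.5, 22->6.5, 27->8, 28->9, 29->10
Step 2: Rank sum for X: R1 = 2 + 3 + 6.5 + 8 + 9 + 10 = 38.5.
Step 3: U_X = R1 - n1(n1+1)/2 = 38.5 - 6*7/2 = 38.5 - 21 = 17.5.
       U_Y = n1*n2 - U_X = 24 - 17.5 = 6.5.
Step 4: Ties are present, so use the tie-corrected normal approximation (with continuity correction) for the p-value.
Step 5: p-value = 0.284958; compare to alpha = 0.1. fail to reject H0.

U_X = 17.5, p = 0.284958, fail to reject H0 at alpha = 0.1.


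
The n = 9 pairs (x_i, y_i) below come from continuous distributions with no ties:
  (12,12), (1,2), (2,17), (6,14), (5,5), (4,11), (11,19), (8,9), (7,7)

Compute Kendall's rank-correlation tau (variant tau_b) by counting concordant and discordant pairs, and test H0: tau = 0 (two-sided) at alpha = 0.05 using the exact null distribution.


Step 1: Enumerate the 36 unordered pairs (i,j) with i<j and classify each by sign(x_j-x_i) * sign(y_j-y_i).
  (1,2):dx=-11,dy=-10->C; (1,3):dx=-10,dy=+5->D; (1,4):dx=-6,dy=+2->D; (1,5):dx=-7,dy=-7->C
  (1,6):dx=-8,dy=-1->C; (1,7):dx=-1,dy=+7->D; (1,8):dx=-4,dy=-3->C; (1,9):dx=-5,dy=-5->C
  (2,3):dx=+1,dy=+15->C; (2,4):dx=+5,dy=+12->C; (2,5):dx=+4,dy=+3->C; (2,6):dx=+3,dy=+9->C
  (2,7):dx=+10,dy=+17->C; (2,8):dx=+7,dy=+7->C; (2,9):dx=+6,dy=+5->C; (3,4):dx=+4,dy=-3->D
  (3,5):dx=+3,dy=-12->D; (3,6):dx=+2,dy=-6->D; (3,7):dx=+9,dy=+2->C; (3,8):dx=+6,dy=-8->D
  (3,9):dx=+5,dy=-10->D; (4,5):dx=-1,dy=-9->C; (4,6):dx=-2,dy=-3->C; (4,7):dx=+5,dy=+5->C
  (4,8):dx=+2,dy=-5->D; (4,9):dx=+1,dy=-7->D; (5,6):dx=-1,dy=+6->D; (5,7):dx=+6,dy=+14->C
  (5,8):dx=+3,dy=+4->C; (5,9):dx=+2,dy=+2->C; (6,7):dx=+7,dy=+8->C; (6,8):dx=+4,dy=-2->D
  (6,9):dx=+3,dy=-4->D; (7,8):dx=-3,dy=-10->C; (7,9):dx=-4,dy=-12->C; (8,9):dx=-1,dy=-2->C
Step 2: C = 23, D = 13, total pairs = 36.
Step 3: tau = (C - D)/(n(n-1)/2) = (23 - 13)/36 = 0.277778.
Step 4: Exact two-sided p-value (enumerate n! = 362880 permutations of y under H0): p = 0.358488.
Step 5: alpha = 0.05. fail to reject H0.

tau_b = 0.2778 (C=23, D=13), p = 0.358488, fail to reject H0.
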